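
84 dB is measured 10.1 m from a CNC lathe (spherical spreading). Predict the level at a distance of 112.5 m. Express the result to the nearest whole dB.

63 dB

Spherical spreading from a point source gives a 20·log₁₀(r₂/r₁) drop.
L₂ = 84 − 20·log₁₀(112.5/10.1) = 84 − 20.937 = 63.06 dB.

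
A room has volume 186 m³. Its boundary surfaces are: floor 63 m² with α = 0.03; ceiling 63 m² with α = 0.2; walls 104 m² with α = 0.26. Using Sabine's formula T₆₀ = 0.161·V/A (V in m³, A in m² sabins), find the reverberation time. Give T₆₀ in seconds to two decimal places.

0.72 s

A = Σ Sᵢαᵢ = 63·0.03 + 63·0.2 + 104·0.26 = 41.53 m².
T₆₀ = 0.161·V/A = 0.161·186/41.53 = 0.721 s.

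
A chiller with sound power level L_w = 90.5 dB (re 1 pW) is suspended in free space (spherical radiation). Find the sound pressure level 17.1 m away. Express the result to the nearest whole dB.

55 dB

L_p = L_w − 10·log₁₀(4π·r²) with r = 17.1 m.
4π·r² = 3675 m², 10·log₁₀ of that is 35.652 dB.
L_p = 90.5 − 35.652 = 54.85 dB.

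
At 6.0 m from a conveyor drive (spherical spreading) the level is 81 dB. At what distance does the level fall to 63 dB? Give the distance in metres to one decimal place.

47.7 m

The 18.0 dB drop corresponds to a distance ratio of 10^(18.0/20) for a point source.
r₂ = 6.0·10^((81−63)/20) = 6.0·10^(18.0/20) = 47.66 m.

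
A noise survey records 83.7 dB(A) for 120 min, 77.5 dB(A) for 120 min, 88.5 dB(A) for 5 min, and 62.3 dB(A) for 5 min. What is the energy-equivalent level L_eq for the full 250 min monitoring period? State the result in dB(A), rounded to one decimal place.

81.9 dB(A)

L_eq = 10·log₁₀[(1/T)·Σ tᵢ·10^(Lᵢ/10)] with T = 250 min.
Σ tᵢ·10^(Lᵢ/10) = 120·10^(83.7/10) + 120·10^(77.5/10) + 5·10^(88.5/10) + 5·10^(62.3/10) = 3.843e+10.
L_eq = 10·log₁₀(3.843e+10/250) = 81.87 dB(A).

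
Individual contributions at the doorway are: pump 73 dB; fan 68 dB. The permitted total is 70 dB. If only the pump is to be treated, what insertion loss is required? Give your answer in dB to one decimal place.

7.3 dB

Fixed contribution from the other source: Σ 10^(L/10) = 10^(68/10) = 6.310e+06 (68.00 dB).
To meet 70 dB overall, the treated pump may contribute at most 10^(70/10) − 6.310e+06 = 3.690e+06, i.e. 65.67 dB.
So the pump must be reduced from 73 to 65.67 dB: IL = 7.33 dB.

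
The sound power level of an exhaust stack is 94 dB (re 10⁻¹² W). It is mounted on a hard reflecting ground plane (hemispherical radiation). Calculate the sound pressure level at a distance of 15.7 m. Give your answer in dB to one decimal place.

62.1 dB

The power spreads over a hemisphere of area 2π·r², so L_p = L_w − 10·log₁₀(2π·r²).
2π·r² = 1549 m², 10·log₁₀ of that is 31.900 dB.
L_p = 94 − 31.900 = 62.10 dB.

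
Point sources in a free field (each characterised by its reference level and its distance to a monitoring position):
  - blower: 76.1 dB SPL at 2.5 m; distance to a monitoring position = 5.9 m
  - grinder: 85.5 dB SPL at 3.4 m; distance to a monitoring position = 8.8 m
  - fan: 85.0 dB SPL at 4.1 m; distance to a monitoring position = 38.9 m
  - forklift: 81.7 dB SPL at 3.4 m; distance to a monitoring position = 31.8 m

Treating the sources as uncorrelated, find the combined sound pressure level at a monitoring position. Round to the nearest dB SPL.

78 dB SPL

Apply inverse-square spreading to bring every level to the receiver, then sum 10^(L/10).
blower: 76.1 − 20·log₁₀(5.9/2.5) = 76.1 − 7.46 = 68.64 dB SPL.
grinder: 85.5 − 20·log₁₀(8.8/3.4) = 85.5 − 8.26 = 77.24 dB SPL.
fan: 85.0 − 20·log₁₀(38.9/4.1) = 85.0 − 19.54 = 65.46 dB SPL.
forklift: 81.7 − 20·log₁₀(31.8/3.4) = 81.7 − 19.42 = 62.28 dB SPL.
Σ 10^(L/10) = 6.548e+07 → L_total = 10·log₁₀(6.548e+07) = 78.16 dB SPL.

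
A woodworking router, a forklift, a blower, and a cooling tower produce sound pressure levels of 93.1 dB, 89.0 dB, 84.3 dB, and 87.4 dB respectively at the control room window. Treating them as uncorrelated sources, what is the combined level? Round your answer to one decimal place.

95.6 dB

Incoherent sources combine by intensity addition: L_total = 10·log₁₀(Σ 10^(L_i/10)).
Σ 10^(L/10) = 10^(93.1/10) + 10^(89.0/10) + 10^(84.3/10) + 10^(87.4/10) = 3.655e+09.
L_total = 10·log₁₀(3.655e+09) = 95.63 dB.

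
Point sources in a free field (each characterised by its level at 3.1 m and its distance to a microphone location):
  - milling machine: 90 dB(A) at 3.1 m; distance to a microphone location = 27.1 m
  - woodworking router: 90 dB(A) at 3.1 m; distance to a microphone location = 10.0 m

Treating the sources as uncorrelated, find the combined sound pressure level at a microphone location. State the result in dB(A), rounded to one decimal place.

Apply inverse-square spreading to bring every level to the receiver, then sum 10^(L/10).
milling machine: 90 − 20·log₁₀(27.1/3.1) = 90 − 18.83 = 71.17 dB(A).
woodworking router: 90 − 20·log₁₀(10.0/3.1) = 90 − 10.17 = 79.83 dB(A).
Σ 10^(L/10) = 1.092e+08 → L_total = 10·log₁₀(1.092e+08) = 80.38 dB(A).

80.4 dB(A)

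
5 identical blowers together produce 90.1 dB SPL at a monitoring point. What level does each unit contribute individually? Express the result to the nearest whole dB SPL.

Dividing the total intensity by 5 lowers the level by 10·log₁₀ 5 = 6.990 dB: L₁ = 90.1 − 6.990.

83 dB SPL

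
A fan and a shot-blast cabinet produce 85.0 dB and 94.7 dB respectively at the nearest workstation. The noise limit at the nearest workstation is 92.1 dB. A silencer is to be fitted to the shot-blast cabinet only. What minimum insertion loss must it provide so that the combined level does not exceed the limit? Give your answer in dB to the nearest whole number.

Everything except the shot-blast cabinet sums to 10^(85.0/10) = 3.162e+08 in linear terms, 85.00 dB.
To meet 92.1 dB overall, the treated shot-blast cabinet may contribute at most 10^(92.1/10) − 3.162e+08 = 1.306e+09, i.e. 91.16 dB.
So the shot-blast cabinet must be reduced from 94.7 to 91.16 dB: IL = 3.54 dB.

4 dB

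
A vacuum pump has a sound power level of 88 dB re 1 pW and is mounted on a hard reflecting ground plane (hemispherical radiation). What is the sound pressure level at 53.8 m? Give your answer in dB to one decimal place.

L_p = L_w − 10·log₁₀(2π·r²) with r = 53.8 m.
2π·r² = 1.819e+04 m², 10·log₁₀ of that is 42.597 dB.
L_p = 88 − 42.597 = 45.40 dB.

45.4 dB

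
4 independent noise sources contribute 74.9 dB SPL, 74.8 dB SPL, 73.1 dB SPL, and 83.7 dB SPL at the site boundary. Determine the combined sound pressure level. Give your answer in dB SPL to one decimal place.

Incoherent sources combine by intensity addition: L_total = 10·log₁₀(Σ 10^(L_i/10)).
Σ 10^(L/10) = 10^(74.9/10) + 10^(74.8/10) + 10^(73.1/10) + 10^(83.7/10) = 3.159e+08.
L_total = 10·log₁₀(3.159e+08) = 85.00 dB SPL.

85.0 dB SPL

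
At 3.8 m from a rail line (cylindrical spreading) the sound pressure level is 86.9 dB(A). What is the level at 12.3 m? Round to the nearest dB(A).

82 dB(A)

Line-source attenuation: ΔL = 10·log₁₀(r₂/r₁) = 10·log₁₀(12.3/3.8) = 5.101 dB.
L₂ = 86.9 − 10·log₁₀(12.3/3.8) = 86.9 − 5.101 = 81.80 dB(A).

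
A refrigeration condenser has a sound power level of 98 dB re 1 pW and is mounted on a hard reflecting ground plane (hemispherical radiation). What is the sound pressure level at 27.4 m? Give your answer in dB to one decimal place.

The power spreads over a hemisphere of area 2π·r², so L_p = L_w − 10·log₁₀(2π·r²).
2π·r² = 4717 m², 10·log₁₀ of that is 36.737 dB.
L_p = 98 − 36.737 = 61.26 dB.

61.3 dB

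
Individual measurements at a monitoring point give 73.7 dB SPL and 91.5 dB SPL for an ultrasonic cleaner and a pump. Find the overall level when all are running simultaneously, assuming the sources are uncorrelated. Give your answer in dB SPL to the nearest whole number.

For uncorrelated sources the intensities add, so convert each level to linear form, sum, and take 10·log₁₀ of the total.
Σ 10^(L/10) = 10^(73.7/10) + 10^(91.5/10) = 1.436e+09.
L_total = 10·log₁₀(1.436e+09) = 91.57 dB SPL.

92 dB SPL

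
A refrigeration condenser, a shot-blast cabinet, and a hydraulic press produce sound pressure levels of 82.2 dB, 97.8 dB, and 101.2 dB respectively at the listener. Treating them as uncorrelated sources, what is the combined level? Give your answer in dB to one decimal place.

For uncorrelated sources the intensities add, so convert each level to linear form, sum, and take 10·log₁₀ of the total.
Σ 10^(L/10) = 10^(82.2/10) + 10^(97.8/10) + 10^(101.2/10) = 1.937e+10.
L_total = 10·log₁₀(1.937e+10) = 102.87 dB.

102.9 dB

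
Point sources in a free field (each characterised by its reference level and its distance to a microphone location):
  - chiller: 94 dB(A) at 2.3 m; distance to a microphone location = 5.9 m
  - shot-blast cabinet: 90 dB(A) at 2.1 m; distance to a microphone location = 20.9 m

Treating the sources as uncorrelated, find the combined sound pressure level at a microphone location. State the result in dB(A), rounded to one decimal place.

85.9 dB(A)

Propagate each source to the receiver with L = L_ref − 20·log₁₀(r/r_ref), then add intensities.
chiller: 94 − 20·log₁₀(5.9/2.3) = 94 − 8.18 = 85.82 dB(A).
shot-blast cabinet: 90 − 20·log₁₀(20.9/2.1) = 90 − 19.96 = 70.04 dB(A).
Σ 10^(L/10) = 3.918e+08 → L_total = 10·log₁₀(3.918e+08) = 85.93 dB(A).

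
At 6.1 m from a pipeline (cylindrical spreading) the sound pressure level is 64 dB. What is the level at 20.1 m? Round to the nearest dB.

Line-source attenuation: ΔL = 10·log₁₀(r₂/r₁) = 10·log₁₀(20.1/6.1) = 5.179 dB.
L₂ = 64 − 10·log₁₀(20.1/6.1) = 64 − 5.179 = 58.82 dB.

59 dB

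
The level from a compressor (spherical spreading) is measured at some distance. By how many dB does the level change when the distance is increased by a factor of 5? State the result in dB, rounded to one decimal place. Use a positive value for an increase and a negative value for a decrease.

With spherical spreading the level changes by −20·log₁₀(r₂/r₁).
ΔL = −20·log₁₀(5) = -13.98 dB.

-14.0 dB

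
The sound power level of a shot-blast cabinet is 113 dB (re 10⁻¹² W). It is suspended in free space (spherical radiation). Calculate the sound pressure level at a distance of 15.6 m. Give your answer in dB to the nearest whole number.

The power spreads over a sphere of area 4π·r², so L_p = L_w − 10·log₁₀(4π·r²).
4π·r² = 3058 m², 10·log₁₀ of that is 34.855 dB.
L_p = 113 − 34.855 = 78.15 dB.

78 dB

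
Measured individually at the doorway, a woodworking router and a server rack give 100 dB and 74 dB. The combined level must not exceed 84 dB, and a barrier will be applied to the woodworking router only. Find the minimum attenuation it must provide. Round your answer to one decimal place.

16.5 dB

Everything except the woodworking router sums to 10^(74/10) = 2.512e+07 in linear terms, 74.00 dB.
The limit corresponds to 10^(84/10) = 2.512e+08; subtracting the fixed part leaves 2.261e+08 for the woodworking router, i.e. 83.54 dB.
So the woodworking router must be reduced from 100 to 83.54 dB: IL = 16.46 dB.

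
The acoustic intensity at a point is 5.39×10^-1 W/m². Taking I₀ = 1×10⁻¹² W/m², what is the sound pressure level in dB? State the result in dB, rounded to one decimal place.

117.3 dB

I/I₀ = 5.39×10^-1/10⁻¹² = 5.39×10^11, and L = 10·log₁₀(I/I₀).
L = 10·(0.7316 + 11) = 117.32 dB.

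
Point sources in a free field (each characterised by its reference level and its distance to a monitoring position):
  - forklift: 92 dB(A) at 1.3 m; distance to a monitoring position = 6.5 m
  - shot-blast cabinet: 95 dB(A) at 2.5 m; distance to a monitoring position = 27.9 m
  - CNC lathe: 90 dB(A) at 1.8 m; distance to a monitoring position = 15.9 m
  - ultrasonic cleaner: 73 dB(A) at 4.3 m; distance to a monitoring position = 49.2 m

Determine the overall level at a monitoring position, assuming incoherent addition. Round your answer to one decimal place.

Apply inverse-square spreading to bring every level to the receiver, then sum 10^(L/10).
forklift: 92 − 20·log₁₀(6.5/1.3) = 92 − 13.98 = 78.02 dB(A).
shot-blast cabinet: 95 − 20·log₁₀(27.9/2.5) = 95 − 20.95 = 74.05 dB(A).
CNC lathe: 90 − 20·log₁₀(15.9/1.8) = 90 − 18.92 = 71.08 dB(A).
ultrasonic cleaner: 73 − 20·log₁₀(49.2/4.3) = 73 − 21.17 = 51.83 dB(A).
Σ 10^(L/10) = 1.018e+08 → L_total = 10·log₁₀(1.018e+08) = 80.08 dB(A).

80.1 dB(A)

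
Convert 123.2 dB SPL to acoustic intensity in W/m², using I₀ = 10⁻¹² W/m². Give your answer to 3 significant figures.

L = 10·log₁₀(I/I₀) ⇒ I = I₀·10^(L/10) = 10⁻¹² × 10^12.32.

2.09 W/m²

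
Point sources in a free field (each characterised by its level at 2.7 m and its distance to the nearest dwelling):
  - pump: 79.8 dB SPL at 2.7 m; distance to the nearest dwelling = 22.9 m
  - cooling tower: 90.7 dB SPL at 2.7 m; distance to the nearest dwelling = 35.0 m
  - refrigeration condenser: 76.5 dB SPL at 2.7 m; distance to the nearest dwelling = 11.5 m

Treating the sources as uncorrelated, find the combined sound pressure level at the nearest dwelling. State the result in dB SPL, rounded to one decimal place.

70.3 dB SPL

First find each source's level at the receiver (point-source: −20·log₁₀(r/r_ref)), then combine on an intensity basis.
pump: 79.8 − 20·log₁₀(22.9/2.7) = 79.8 − 18.57 = 61.23 dB SPL.
cooling tower: 90.7 − 20·log₁₀(35.0/2.7) = 90.7 − 22.25 = 68.45 dB SPL.
refrigeration condenser: 76.5 − 20·log₁₀(11.5/2.7) = 76.5 − 12.59 = 63.91 dB SPL.
Σ 10^(L/10) = 1.078e+07 → L_total = 10·log₁₀(1.078e+07) = 70.33 dB SPL.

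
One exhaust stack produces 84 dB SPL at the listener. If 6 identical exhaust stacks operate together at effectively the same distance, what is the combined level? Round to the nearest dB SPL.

92 dB SPL

With 6 equal, uncorrelated contributions the intensity is 6× that of one unit, giving a rise of 10·log₁₀ 6.
L_total = 84 + 10·log₁₀(6) = 84 + 7.782 = 91.78 dB SPL.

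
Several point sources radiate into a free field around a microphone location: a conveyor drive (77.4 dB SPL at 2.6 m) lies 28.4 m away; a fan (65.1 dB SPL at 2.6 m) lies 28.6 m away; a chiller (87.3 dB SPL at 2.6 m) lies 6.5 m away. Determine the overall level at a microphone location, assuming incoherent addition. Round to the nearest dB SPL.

First find each source's level at the receiver (point-source: −20·log₁₀(r/r_ref)), then combine on an intensity basis.
conveyor drive: 77.4 − 20·log₁₀(28.4/2.6) = 77.4 − 20.77 = 56.63 dB SPL.
fan: 65.1 − 20·log₁₀(28.6/2.6) = 65.1 − 20.83 = 44.27 dB SPL.
chiller: 87.3 − 20·log₁₀(6.5/2.6) = 87.3 − 7.96 = 79.34 dB SPL.
Σ 10^(L/10) = 8.641e+07 → L_total = 10·log₁₀(8.641e+07) = 79.37 dB SPL.

79 dB SPL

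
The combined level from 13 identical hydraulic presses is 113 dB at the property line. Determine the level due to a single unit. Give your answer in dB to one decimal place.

For N identical incoherent sources L_total = L₁ + 10·log₁₀ N, so L₁ = 113 − 10·log₁₀(13) = 113 − 11.139.

101.9 dB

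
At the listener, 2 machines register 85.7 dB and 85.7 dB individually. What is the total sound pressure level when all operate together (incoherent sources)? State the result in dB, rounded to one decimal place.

Incoherent sources combine by intensity addition: L_total = 10·log₁₀(Σ 10^(L_i/10)).
Σ 10^(L/10) = 10^(85.7/10) + 10^(85.7/10) = 7.431e+08.
L_total = 10·log₁₀(7.431e+08) = 88.71 dB.

88.7 dB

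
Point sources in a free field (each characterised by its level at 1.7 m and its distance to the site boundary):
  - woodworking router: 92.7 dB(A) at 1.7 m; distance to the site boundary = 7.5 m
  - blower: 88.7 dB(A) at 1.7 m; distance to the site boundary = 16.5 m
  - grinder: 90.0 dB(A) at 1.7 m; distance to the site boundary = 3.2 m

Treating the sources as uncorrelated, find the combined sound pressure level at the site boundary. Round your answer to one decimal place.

85.9 dB(A)

First find each source's level at the receiver (point-source: −20·log₁₀(r/r_ref)), then combine on an intensity basis.
woodworking router: 92.7 − 20·log₁₀(7.5/1.7) = 92.7 − 12.89 = 79.81 dB(A).
blower: 88.7 − 20·log₁₀(16.5/1.7) = 88.7 − 19.74 = 68.96 dB(A).
grinder: 90.0 − 20·log₁₀(3.2/1.7) = 90.0 − 5.49 = 84.51 dB(A).
Σ 10^(L/10) = 3.858e+08 → L_total = 10·log₁₀(3.858e+08) = 85.86 dB(A).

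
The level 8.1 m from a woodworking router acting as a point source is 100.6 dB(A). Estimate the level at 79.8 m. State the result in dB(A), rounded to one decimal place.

Spherical spreading from a point source gives a 20·log₁₀(r₂/r₁) drop.
L₂ = 100.6 − 20·log₁₀(79.8/8.1) = 100.6 − 19.870 = 80.73 dB(A).

80.7 dB(A)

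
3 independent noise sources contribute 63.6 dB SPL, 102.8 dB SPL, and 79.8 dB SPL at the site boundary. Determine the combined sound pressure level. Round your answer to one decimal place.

102.8 dB SPL

For uncorrelated sources the intensities add, so convert each level to linear form, sum, and take 10·log₁₀ of the total.
Σ 10^(L/10) = 10^(63.6/10) + 10^(102.8/10) + 10^(79.8/10) = 1.915e+10.
L_total = 10·log₁₀(1.915e+10) = 102.82 dB SPL.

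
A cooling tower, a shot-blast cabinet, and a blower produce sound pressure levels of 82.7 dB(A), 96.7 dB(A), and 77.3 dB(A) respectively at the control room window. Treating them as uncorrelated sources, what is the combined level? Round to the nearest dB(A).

97 dB(A)

For uncorrelated sources the intensities add, so convert each level to linear form, sum, and take 10·log₁₀ of the total.
Σ 10^(L/10) = 10^(82.7/10) + 10^(96.7/10) + 10^(77.3/10) = 4.917e+09.
L_total = 10·log₁₀(4.917e+09) = 96.92 dB(A).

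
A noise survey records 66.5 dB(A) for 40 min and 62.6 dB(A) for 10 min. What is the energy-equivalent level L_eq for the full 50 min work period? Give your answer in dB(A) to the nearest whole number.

66 dB(A)

The energy average is taken in the linear domain: L_eq = 10·log₁₀[(Σ tᵢ·10^(Lᵢ/10))/T], T = 50 min.
Σ tᵢ·10^(Lᵢ/10) = 40·10^(66.5/10) + 10·10^(62.6/10) = 1.969e+08.
L_eq = 10·log₁₀(1.969e+08/50) = 65.95 dB(A).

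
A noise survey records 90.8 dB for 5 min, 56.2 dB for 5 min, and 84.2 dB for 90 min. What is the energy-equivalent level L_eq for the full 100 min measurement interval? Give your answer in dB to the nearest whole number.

85 dB

L_eq = 10·log₁₀[(1/T)·Σ tᵢ·10^(Lᵢ/10)] with T = 100 min.
Σ tᵢ·10^(Lᵢ/10) = 5·10^(90.8/10) + 5·10^(56.2/10) + 90·10^(84.2/10) = 2.969e+10.
L_eq = 10·log₁₀(2.969e+10/100) = 84.73 dB.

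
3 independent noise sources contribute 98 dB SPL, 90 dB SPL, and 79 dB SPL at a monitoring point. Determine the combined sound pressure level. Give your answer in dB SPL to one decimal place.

98.7 dB SPL

For uncorrelated sources the intensities add, so convert each level to linear form, sum, and take 10·log₁₀ of the total.
Σ 10^(L/10) = 10^(98/10) + 10^(90/10) + 10^(79/10) = 7.389e+09.
L_total = 10·log₁₀(7.389e+09) = 98.69 dB SPL.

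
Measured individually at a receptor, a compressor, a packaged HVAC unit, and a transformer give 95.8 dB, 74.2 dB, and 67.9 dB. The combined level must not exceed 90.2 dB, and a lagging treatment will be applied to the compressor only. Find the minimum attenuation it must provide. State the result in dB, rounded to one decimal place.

The untreated sources together contribute 10^(74.2/10) + 10^(67.9/10) = 3.247e+07, i.e. 75.11 dB.
The limit corresponds to 10^(90.2/10) = 1.047e+09; subtracting the fixed part leaves 1.015e+09 for the compressor, i.e. 90.06 dB.
So the compressor must be reduced from 95.8 to 90.06 dB: IL = 5.74 dB.

5.7 dB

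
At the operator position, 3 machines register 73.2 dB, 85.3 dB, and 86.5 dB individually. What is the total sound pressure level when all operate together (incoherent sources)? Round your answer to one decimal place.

Incoherent sources combine by intensity addition: L_total = 10·log₁₀(Σ 10^(L_i/10)).
Σ 10^(L/10) = 10^(73.2/10) + 10^(85.3/10) + 10^(86.5/10) = 8.064e+08.
L_total = 10·log₁₀(8.064e+08) = 89.07 dB.

89.1 dB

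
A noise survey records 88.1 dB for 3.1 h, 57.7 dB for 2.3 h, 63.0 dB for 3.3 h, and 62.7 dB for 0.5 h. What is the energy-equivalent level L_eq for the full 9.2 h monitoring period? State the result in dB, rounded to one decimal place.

L_eq = 10·log₁₀[(1/T)·Σ tᵢ·10^(Lᵢ/10)] with T = 9.2 h.
Σ tᵢ·10^(Lᵢ/10) = 3.1·10^(88.1/10) + 2.3·10^(57.7/10) + 3.3·10^(63.0/10) + 0.5·10^(62.7/10) = 2.010e+09.
L_eq = 10·log₁₀(2.010e+09/9.2) = 83.39 dB.

83.4 dB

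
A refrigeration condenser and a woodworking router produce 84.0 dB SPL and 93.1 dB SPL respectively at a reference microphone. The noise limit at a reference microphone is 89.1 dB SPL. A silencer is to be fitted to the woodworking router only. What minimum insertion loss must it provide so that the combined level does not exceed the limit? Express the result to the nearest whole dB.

Everything except the woodworking router sums to 10^(84.0/10) = 2.512e+08 in linear terms, 84.00 dB SPL.
To meet 89.1 dB SPL overall, the treated woodworking router may contribute at most 10^(89.1/10) − 2.512e+08 = 5.616e+08, i.e. 87.49 dB SPL.
So the woodworking router must be reduced from 93.1 to 87.49 dB SPL: IL = 5.61 dB.

6 dB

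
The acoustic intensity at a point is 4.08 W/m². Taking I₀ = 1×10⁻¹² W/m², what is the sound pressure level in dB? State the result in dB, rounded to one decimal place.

126.1 dB

L = 10·log₁₀(I/I₀) = 10·log₁₀(4.08/10⁻¹²) = 10·log₁₀(4.08×10^12).
L = 10·(0.6107 + 12) = 126.11 dB.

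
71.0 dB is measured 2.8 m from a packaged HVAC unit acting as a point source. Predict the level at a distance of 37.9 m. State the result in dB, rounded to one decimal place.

48.4 dB

Spherical spreading from a point source gives a 20·log₁₀(r₂/r₁) drop.
L₂ = 71.0 − 20·log₁₀(37.9/2.8) = 71.0 − 22.630 = 48.37 dB.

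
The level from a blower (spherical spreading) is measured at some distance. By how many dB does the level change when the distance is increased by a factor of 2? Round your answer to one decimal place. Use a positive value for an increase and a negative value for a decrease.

With spherical spreading the level changes by −20·log₁₀(r₂/r₁).
ΔL = −20·log₁₀(2) = -6.02 dB.

-6.0 dB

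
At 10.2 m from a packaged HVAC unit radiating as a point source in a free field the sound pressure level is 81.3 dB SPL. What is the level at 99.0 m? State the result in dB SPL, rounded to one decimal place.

Point-source attenuation: ΔL = 20·log₁₀(r₂/r₁) = 20·log₁₀(99.0/10.2) = 19.741 dB.
L₂ = 81.3 − 20·log₁₀(99.0/10.2) = 81.3 − 19.741 = 61.56 dB SPL.

61.6 dB SPL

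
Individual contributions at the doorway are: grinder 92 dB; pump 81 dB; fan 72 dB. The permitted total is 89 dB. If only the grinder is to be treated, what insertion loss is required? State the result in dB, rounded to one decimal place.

Everything except the grinder sums to 10^(81/10) + 10^(72/10) = 1.417e+08 in linear terms, 81.51 dB.
To meet 89 dB overall, the treated grinder may contribute at most 10^(89/10) − 1.417e+08 = 6.526e+08, i.e. 88.15 dB.
So the grinder must be reduced from 92 to 88.15 dB: IL = 3.85 dB.

3.9 dB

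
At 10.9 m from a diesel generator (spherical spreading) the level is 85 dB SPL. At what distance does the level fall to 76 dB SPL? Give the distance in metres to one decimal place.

Point-source spreading drops the level by 20·log₁₀(r₂/r₁); inverting, r₂/r₁ = 10^(ΔL/20).
r₂ = 10.9·10^((85−76)/20) = 10.9·10^(9.0/20) = 30.72 m.

30.7 m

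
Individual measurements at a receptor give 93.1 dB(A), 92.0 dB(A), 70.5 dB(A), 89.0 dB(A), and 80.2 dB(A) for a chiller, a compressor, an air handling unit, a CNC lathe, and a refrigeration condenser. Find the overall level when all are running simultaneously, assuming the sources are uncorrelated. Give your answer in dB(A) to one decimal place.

96.6 dB(A)

For uncorrelated sources the intensities add, so convert each level to linear form, sum, and take 10·log₁₀ of the total.
Σ 10^(L/10) = 10^(93.1/10) + 10^(92.0/10) + 10^(70.5/10) + 10^(89.0/10) + 10^(80.2/10) = 4.537e+09.
L_total = 10·log₁₀(4.537e+09) = 96.57 dB(A).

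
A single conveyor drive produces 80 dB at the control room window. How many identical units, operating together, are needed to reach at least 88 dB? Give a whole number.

7

The shortfall is 88 − 80 = 8.0 dB, and N units add 10·log₁₀ N, so need 10·log₁₀ N ≥ 8.0.
N ≥ 10^(8.0/10) = 6.310, so N = 7.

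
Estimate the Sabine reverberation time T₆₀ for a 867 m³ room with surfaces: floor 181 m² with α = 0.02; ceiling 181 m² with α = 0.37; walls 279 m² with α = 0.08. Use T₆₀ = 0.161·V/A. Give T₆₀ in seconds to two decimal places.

1.50 s

Total absorption A = 181·0.02 + 181·0.37 + 279·0.08 = 92.91 m² sabins.
T₆₀ = 0.161 × 867 / 92.91 = 1.502 s.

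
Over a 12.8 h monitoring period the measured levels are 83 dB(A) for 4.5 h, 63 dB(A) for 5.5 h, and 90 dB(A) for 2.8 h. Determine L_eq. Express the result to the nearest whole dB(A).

Weight each interval's intensity by its duration and average over T = 12.8 h:
Σ tᵢ·10^(Lᵢ/10) = 4.5·10^(83/10) + 5.5·10^(63/10) + 2.8·10^(90/10) = 3.709e+09.
L_eq = 10·log₁₀(3.709e+09/12.8) = 84.62 dB(A).

85 dB(A)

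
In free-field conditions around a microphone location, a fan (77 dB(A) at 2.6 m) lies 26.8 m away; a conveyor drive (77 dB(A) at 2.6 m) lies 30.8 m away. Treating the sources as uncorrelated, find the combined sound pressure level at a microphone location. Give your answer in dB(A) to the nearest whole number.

59 dB(A)

Apply inverse-square spreading to bring every level to the receiver, then sum 10^(L/10).
fan: 77 − 20·log₁₀(26.8/2.6) = 77 − 20.26 = 56.74 dB(A).
conveyor drive: 77 − 20·log₁₀(30.8/2.6) = 77 − 21.47 = 55.53 dB(A).
Σ 10^(L/10) = 8.289e+05 → L_total = 10·log₁₀(8.289e+05) = 59.18 dB(A).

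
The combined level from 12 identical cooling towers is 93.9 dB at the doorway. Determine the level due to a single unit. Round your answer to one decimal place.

83.1 dB

12 equal contributions raise the level by 10·log₁₀ 12 = 10.792 dB, so each unit alone gives 93.9 − 10.792.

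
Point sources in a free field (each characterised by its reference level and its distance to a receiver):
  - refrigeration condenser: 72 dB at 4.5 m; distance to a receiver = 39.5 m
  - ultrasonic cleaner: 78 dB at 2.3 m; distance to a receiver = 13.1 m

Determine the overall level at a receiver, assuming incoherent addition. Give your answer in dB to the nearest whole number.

63 dB

First find each source's level at the receiver (point-source: −20·log₁₀(r/r_ref)), then combine on an intensity basis.
refrigeration condenser: 72 − 20·log₁₀(39.5/4.5) = 72 − 18.87 = 53.13 dB.
ultrasonic cleaner: 78 − 20·log₁₀(13.1/2.3) = 78 − 15.11 = 62.89 dB.
Σ 10^(L/10) = 2.151e+06 → L_total = 10·log₁₀(2.151e+06) = 63.33 dB.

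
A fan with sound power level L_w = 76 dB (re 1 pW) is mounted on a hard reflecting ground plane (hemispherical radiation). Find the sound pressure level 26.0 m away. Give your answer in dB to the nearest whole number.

L_p = L_w − 10·log₁₀(2π·r²) with r = 26.0 m.
2π·r² = 4247 m², 10·log₁₀ of that is 36.281 dB.
L_p = 76 − 36.281 = 39.72 dB.

40 dB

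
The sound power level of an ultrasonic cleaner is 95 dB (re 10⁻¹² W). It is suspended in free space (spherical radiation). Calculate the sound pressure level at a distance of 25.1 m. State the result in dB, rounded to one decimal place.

Free-field spherical radiation: L_p = L_w − 10·log₁₀(4π·r²), r = 25.1 m.
4π·r² = 7917 m², 10·log₁₀ of that is 38.986 dB.
L_p = 95 − 38.986 = 56.01 dB.

56.0 dB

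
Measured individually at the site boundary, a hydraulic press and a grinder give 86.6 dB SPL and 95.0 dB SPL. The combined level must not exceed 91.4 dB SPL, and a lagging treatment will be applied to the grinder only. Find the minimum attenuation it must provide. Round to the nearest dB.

5 dB

Fixed contribution from the other source: Σ 10^(L/10) = 10^(86.6/10) = 4.571e+08 (86.60 dB SPL).
To meet 91.4 dB SPL overall, the treated grinder may contribute at most 10^(91.4/10) − 4.571e+08 = 9.233e+08, i.e. 89.65 dB SPL.
So the grinder must be reduced from 95.0 to 89.65 dB SPL: IL = 5.35 dB.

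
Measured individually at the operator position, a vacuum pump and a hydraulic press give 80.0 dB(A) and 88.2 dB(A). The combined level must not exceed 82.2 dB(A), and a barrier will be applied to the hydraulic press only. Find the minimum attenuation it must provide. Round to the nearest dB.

The untreated sources together contribute 10^(80.0/10) = 1.000e+08, i.e. 80.00 dB(A).
The limit corresponds to 10^(82.2/10) = 1.660e+08; subtracting the fixed part leaves 6.596e+07 for the hydraulic press, i.e. 78.19 dB(A).
Required insertion loss = 88.2 − 78.19 = 10.01 dB.

10 dB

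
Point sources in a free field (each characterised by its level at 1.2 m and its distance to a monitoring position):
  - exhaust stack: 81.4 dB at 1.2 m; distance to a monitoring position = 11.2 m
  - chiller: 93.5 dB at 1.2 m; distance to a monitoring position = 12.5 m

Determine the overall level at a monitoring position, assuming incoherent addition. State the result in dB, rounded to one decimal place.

73.5 dB

Propagate each source to the receiver with L = L_ref − 20·log₁₀(r/r_ref), then add intensities.
exhaust stack: 81.4 − 20·log₁₀(11.2/1.2) = 81.4 − 19.40 = 62.00 dB.
chiller: 93.5 − 20·log₁₀(12.5/1.2) = 93.5 − 20.35 = 73.15 dB.
Σ 10^(L/10) = 2.222e+07 → L_total = 10·log₁₀(2.222e+07) = 73.47 dB.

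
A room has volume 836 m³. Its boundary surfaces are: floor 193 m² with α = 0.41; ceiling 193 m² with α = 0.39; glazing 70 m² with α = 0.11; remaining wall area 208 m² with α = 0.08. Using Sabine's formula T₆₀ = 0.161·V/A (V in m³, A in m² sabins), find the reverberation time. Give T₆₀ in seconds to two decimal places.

0.75 s

A = Σ Sᵢαᵢ = 193·0.41 + 193·0.39 + 70·0.11 + 208·0.08 = 178.74 m².
T₆₀ = 0.161 × 836 / 178.74 = 0.753 s.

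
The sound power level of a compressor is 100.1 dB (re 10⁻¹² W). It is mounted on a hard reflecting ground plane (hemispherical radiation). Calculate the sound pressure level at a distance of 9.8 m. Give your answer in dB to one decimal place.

The power spreads over a hemisphere of area 2π·r², so L_p = L_w − 10·log₁₀(2π·r²).
2π·r² = 603.4 m², 10·log₁₀ of that is 27.806 dB.
L_p = 100.1 − 27.806 = 72.29 dB.

72.3 dB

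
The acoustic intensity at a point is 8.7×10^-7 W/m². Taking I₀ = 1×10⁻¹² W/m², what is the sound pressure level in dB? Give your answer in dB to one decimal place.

59.4 dB

I/I₀ = 8.7×10^-7/10⁻¹² = 8.7×10^5, and L = 10·log₁₀(I/I₀).
L = 10·(0.9395 + 5) = 59.40 dB.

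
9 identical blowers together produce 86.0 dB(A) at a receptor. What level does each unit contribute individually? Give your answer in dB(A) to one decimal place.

76.5 dB(A)

9 equal contributions raise the level by 10·log₁₀ 9 = 9.542 dB, so each unit alone gives 86.0 − 9.542.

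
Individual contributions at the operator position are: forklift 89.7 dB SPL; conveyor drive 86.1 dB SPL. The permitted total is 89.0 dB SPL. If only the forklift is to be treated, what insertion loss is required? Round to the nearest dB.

4 dB

Everything except the forklift sums to 10^(86.1/10) = 4.074e+08 in linear terms, 86.10 dB SPL.
The limit corresponds to 10^(89.0/10) = 7.943e+08; subtracting the fixed part leaves 3.869e+08 for the forklift, i.e. 85.88 dB SPL.
Required insertion loss = 89.7 − 85.88 = 3.82 dB.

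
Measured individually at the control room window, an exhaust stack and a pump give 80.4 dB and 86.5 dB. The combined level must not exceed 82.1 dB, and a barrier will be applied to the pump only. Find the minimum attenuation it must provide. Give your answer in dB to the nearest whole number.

Fixed contribution from the other source: Σ 10^(L/10) = 10^(80.4/10) = 1.096e+08 (80.40 dB).
To meet 82.1 dB overall, the treated pump may contribute at most 10^(82.1/10) − 1.096e+08 = 5.253e+07, i.e. 77.20 dB.
So the pump must be reduced from 86.5 to 77.20 dB: IL = 9.30 dB.

9 dB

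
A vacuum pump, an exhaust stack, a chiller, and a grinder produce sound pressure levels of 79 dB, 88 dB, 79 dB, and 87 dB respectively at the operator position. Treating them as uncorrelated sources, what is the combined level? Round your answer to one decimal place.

91.1 dB

Incoherent sources combine by intensity addition: L_total = 10·log₁₀(Σ 10^(L_i/10)).
Σ 10^(L/10) = 10^(79/10) + 10^(88/10) + 10^(79/10) + 10^(87/10) = 1.291e+09.
L_total = 10·log₁₀(1.291e+09) = 91.11 dB.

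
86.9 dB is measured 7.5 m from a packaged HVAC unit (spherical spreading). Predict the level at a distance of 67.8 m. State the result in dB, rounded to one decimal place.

Spherical spreading from a point source gives a 20·log₁₀(r₂/r₁) drop.
L₂ = 86.9 − 20·log₁₀(67.8/7.5) = 86.9 − 19.123 = 67.78 dB.

67.8 dB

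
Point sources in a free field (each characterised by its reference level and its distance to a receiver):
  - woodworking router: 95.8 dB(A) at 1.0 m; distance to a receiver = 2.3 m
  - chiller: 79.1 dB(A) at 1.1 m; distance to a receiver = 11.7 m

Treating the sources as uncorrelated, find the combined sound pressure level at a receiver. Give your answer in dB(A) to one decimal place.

Propagate each source to the receiver with L = L_ref − 20·log₁₀(r/r_ref), then add intensities.
woodworking router: 95.8 − 20·log₁₀(2.3/1.0) = 95.8 − 7.23 = 88.57 dB(A).
chiller: 79.1 − 20·log₁₀(11.7/1.1) = 79.1 − 20.54 = 58.56 dB(A).
Σ 10^(L/10) = 7.194e+08 → L_total = 10·log₁₀(7.194e+08) = 88.57 dB(A).

88.6 dB(A)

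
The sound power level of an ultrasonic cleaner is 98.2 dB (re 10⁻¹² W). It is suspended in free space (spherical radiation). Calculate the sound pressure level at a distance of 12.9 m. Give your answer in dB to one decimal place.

L_p = L_w − 10·log₁₀(4π·r²) with r = 12.9 m.
4π·r² = 2091 m², 10·log₁₀ of that is 33.204 dB.
L_p = 98.2 − 33.204 = 65.00 dB.

65.0 dB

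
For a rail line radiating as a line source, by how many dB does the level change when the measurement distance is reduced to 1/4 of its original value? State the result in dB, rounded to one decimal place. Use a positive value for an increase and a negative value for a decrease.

A line source loses 3 dB per doubling of distance; generally ΔL = −10·log₁₀(r₂/r₁).
ΔL = −10·log₁₀(0.25) = +6.02 dB.

+6.0 dB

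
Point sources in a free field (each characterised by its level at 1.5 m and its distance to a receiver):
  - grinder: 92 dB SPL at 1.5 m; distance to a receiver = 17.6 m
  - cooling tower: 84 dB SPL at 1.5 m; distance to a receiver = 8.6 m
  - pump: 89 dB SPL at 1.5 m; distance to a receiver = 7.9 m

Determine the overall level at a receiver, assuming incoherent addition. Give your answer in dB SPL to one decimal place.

Propagate each source to the receiver with L = L_ref − 20·log₁₀(r/r_ref), then add intensities.
grinder: 92 − 20·log₁₀(17.6/1.5) = 92 − 21.39 = 70.61 dB SPL.
cooling tower: 84 − 20·log₁₀(8.6/1.5) = 84 − 15.17 = 68.83 dB SPL.
pump: 89 − 20·log₁₀(7.9/1.5) = 89 − 14.43 = 74.57 dB SPL.
Σ 10^(L/10) = 4.779e+07 → L_total = 10·log₁₀(4.779e+07) = 76.79 dB SPL.

76.8 dB SPL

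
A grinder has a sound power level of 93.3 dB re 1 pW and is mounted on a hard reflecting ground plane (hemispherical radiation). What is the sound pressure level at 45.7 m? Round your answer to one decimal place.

The power spreads over a hemisphere of area 2π·r², so L_p = L_w − 10·log₁₀(2π·r²).
2π·r² = 1.312e+04 m², 10·log₁₀ of that is 41.180 dB.
L_p = 93.3 − 41.180 = 52.12 dB.

52.1 dB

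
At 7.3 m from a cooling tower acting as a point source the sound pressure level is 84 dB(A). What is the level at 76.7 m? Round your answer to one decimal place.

For a point source, L₂ = L₁ − 20·log₁₀(r₂/r₁).
L₂ = 84 − 20·log₁₀(76.7/7.3) = 84 − 20.429 = 63.57 dB(A).

63.6 dB(A)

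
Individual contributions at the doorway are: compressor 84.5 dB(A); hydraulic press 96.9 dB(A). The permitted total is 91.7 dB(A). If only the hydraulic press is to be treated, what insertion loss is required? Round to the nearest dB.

6 dB

Fixed contribution from the other source: Σ 10^(L/10) = 10^(84.5/10) = 2.818e+08 (84.50 dB(A)).
The limit corresponds to 10^(91.7/10) = 1.479e+09; subtracting the fixed part leaves 1.197e+09 for the hydraulic press, i.e. 90.78 dB(A).
Required insertion loss = 96.9 − 90.78 = 6.12 dB.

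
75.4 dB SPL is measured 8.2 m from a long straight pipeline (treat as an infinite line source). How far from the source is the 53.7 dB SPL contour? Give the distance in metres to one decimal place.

The 21.7 dB drop corresponds to a distance ratio of 10^(21.7/10) for a line source.
r₂ = 8.2·10^((75.4−53.7)/10) = 8.2·10^(21.7/10) = 1212.87 m.

1212.9 m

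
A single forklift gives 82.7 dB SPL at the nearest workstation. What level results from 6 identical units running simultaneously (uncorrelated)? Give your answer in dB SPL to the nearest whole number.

L_total = L₁ + 10·log₁₀ N for N identical incoherent sources.
L_total = 82.7 + 10·log₁₀(6) = 82.7 + 7.782 = 90.48 dB SPL.

90 dB SPL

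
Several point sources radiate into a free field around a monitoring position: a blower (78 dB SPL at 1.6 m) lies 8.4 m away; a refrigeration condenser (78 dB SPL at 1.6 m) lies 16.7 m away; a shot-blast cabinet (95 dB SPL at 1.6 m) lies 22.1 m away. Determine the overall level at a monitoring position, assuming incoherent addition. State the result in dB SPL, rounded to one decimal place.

72.9 dB SPL

Apply inverse-square spreading to bring every level to the receiver, then sum 10^(L/10).
blower: 78 − 20·log₁₀(8.4/1.6) = 78 − 14.40 = 63.60 dB SPL.
refrigeration condenser: 78 − 20·log₁₀(16.7/1.6) = 78 − 20.37 = 57.63 dB SPL.
shot-blast cabinet: 95 − 20·log₁₀(22.1/1.6) = 95 − 22.81 = 72.19 dB SPL.
Σ 10^(L/10) = 1.944e+07 → L_total = 10·log₁₀(1.944e+07) = 72.89 dB SPL.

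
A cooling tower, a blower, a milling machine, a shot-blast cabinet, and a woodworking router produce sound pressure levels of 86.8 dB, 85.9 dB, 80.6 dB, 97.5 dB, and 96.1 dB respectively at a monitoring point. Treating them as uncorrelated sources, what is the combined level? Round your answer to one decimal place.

100.3 dB

For uncorrelated sources the intensities add, so convert each level to linear form, sum, and take 10·log₁₀ of the total.
Σ 10^(L/10) = 10^(86.8/10) + 10^(85.9/10) + 10^(80.6/10) + 10^(97.5/10) + 10^(96.1/10) = 1.068e+10.
L_total = 10·log₁₀(1.068e+10) = 100.29 dB.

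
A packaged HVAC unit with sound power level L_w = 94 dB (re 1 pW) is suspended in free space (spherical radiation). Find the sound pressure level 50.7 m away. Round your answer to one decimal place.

48.9 dB

The power spreads over a sphere of area 4π·r², so L_p = L_w − 10·log₁₀(4π·r²).
4π·r² = 3.23e+04 m², 10·log₁₀ of that is 45.092 dB.
L_p = 94 − 45.092 = 48.91 dB.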